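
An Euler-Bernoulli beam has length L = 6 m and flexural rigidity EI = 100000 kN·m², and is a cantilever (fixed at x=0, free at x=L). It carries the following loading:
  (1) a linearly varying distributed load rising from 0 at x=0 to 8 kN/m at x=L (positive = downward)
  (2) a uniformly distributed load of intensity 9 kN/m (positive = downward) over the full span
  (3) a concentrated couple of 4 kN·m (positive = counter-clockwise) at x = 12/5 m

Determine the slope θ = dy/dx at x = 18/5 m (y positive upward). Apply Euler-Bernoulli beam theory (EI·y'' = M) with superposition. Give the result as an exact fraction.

Load 1 — triangular load w₀=8 kN/m (0→w₀ over full span):
  θ_1 = (w₀Lx²/4-w₀L²x/3-w₀x⁴/(24L))/EI = (8·6·(18/5)²/4-8·6²·(18/5)/3-8·(18/5)⁴/(24·6))/100000 = -15579/7812500 rad
Load 2 — uniform load w=9 kN/m over full span:
  θ_2 = -wx(x²-3Lx+3L²)/(6EI) = -9·(18/5)·((18/5)²-3·6·(18/5)+3·6²)/(6·100000) = -9477/3125000 rad
Load 3 — applied couple M₀=4 kN·m at a=12/5 m (b=L-a=18/5):
  θ_3 = M₀a/EI  [x>a] = 4·(12/5)/100000 = 3/31250 rad
Superposition: θ = Σ θ_i = -77043/15625000 rad ≈ -0.004931 rad

θ(18/5) = -77043/15625000 rad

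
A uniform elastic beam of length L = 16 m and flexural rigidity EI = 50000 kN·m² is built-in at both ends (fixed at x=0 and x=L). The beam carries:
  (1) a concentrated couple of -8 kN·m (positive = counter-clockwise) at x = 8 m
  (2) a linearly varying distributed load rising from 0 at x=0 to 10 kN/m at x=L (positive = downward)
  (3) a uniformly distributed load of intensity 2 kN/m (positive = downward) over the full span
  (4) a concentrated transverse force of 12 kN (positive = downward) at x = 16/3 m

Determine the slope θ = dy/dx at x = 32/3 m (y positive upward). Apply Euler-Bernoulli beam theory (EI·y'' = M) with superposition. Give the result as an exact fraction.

θ(32/3) = 608/151875 rad

Load 1 — applied couple M₀=-8 kN·m at a=8 m (b=L-a=8):
  θ_1 = (R_Ax²/2 - M_Ax - M₀(x-a))/EI  [x>a] with R_A=-3/4, M_A=-2 = ((-3/4)·(32/3)²/2 - (-2)·(32/3) - (-8)·((32/3)-8))/50000 = 0 rad
Load 2 — triangular load w₀=10 kN/m (0→w₀ over full span):
  θ_2 = -w₀(2x(L-x)(L-2x)(x+2L)+x²(L-x)²)/(120LEI) = -10·(2·(32/3)·(16-(32/3))·(16-2·(32/3))·((32/3)+2·16)+(32/3)²·(16-(32/3))²)/(120·16·50000) = 1792/759375 rad
Load 3 — uniform load w=2 kN/m over full span:
  θ_3 = -wx(L-x)(L-2x)/(12EI) = -2·(32/3)·(16-(32/3))·(16-2·(32/3))/(12·50000) = 256/253125 rad
Load 4 — point force P=12 kN at a=16/3 m (b=L-a=32/3):
  θ_4 = Pa²(L-x)(2bL-(3b+a)(L-x))/(2L³EI)  [x>a] = 12·(16/3)²·(16-(32/3))·(2·(32/3)·16-(3·(32/3)+(16/3))·(16-(32/3)))/(2·16³·50000) = 32/50625 rad
Superposition: θ = Σ θ_i = 608/151875 rad ≈ 0.004003 rad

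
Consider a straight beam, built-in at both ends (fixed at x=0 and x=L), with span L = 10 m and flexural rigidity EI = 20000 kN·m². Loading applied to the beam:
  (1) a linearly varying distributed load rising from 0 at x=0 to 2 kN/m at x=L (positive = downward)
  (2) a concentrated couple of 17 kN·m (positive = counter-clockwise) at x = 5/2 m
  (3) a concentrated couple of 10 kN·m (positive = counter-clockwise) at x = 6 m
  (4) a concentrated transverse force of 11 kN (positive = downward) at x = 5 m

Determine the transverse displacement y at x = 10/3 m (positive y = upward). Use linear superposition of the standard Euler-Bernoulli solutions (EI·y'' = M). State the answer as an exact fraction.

Load 1 — triangular load w₀=2 kN/m (0→w₀ over full span):
  y_1 = -w₀x²(L-x)²(x+2L)/(120LEI) = -2·(10/3)²·(10-(10/3))²·((10/3)+2·10)/(120·10·20000) = -7/7290 m
Load 2 — applied couple M₀=17 kN·m at a=5/2 m (b=L-a=15/2):
  y_2 = (R_Ax³/6 - M_Ax²/2 - M₀(x-a)²/2)/EI  [x>a] with R_A=153/80, M_A=-51/16 = ((153/80)·(10/3)³/6 - (-51/16)·(10/3)²/2 - 17·((10/3)-(5/2))²/2)/20000 = 17/14400 m
Load 3 — applied couple M₀=10 kN·m at a=6 m (b=L-a=4):
  y_3 = (R_Ax³/6 - M_Ax²/2)/EI  [x≤a] with R_A=36/25, M_A=16/5 = ((36/25)·(10/3)³/6 - (16/5)·(10/3)²/2)/20000 = -1/2250 m
Load 4 — point force P=11 kN at a=5 m (b=L-a=5):
  y_4 = -Pb²x²(3aL-(3a+b)x)/(6L³EI)  [x≤a] = -11·5²·(10/3)²·(3·5·10-(3·5+5)·(10/3))/(6·10³·20000) = -11/5184 m
Superposition: y = Σ y_i = -6841/2916000 m ≈ -0.002346 m

y(10/3) = -6841/2916000 m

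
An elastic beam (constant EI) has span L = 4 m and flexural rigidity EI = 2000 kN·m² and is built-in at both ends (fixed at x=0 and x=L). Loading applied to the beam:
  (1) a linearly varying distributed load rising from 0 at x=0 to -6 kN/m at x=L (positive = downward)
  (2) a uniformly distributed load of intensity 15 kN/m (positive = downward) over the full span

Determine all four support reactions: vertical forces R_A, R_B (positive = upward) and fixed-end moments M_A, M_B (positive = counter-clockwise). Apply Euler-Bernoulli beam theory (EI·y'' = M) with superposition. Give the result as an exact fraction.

R_A = 132/5 kN, M_A = 84/5 kN·m, R_B = 108/5 kN, M_B = -76/5 kN·m

Load 1 — triangular load w₀=-6 kN/m (0→w₀ over full span):
  R_A = 3w₀L/20 = 3·(-6)·4/20 = -18/5 kN
  M_A = w₀L²/30 = (-6)·4²/30 = -16/5 kN·m
  R_B = 7w₀L/20 = 7·(-6)·4/20 = -42/5 kN
  M_B = -w₀L²/20 = -(-6)·4²/20 = 24/5 kN·m
Load 2 — uniform load w=15 kN/m over full span:
  R_A = wL/2 = 15·4/2 = 30 kN
  M_A = wL²/12 = 15·4²/12 = 20 kN·m
  R_B = wL/2 = 15·4/2 = 30 kN
  M_B = -wL²/12 = -15·4²/12 = -20 kN·m
Superposition: R_A = 132/5 kN, M_A = 84/5 kN·m, R_B = 108/5 kN, M_B = -76/5 kN·m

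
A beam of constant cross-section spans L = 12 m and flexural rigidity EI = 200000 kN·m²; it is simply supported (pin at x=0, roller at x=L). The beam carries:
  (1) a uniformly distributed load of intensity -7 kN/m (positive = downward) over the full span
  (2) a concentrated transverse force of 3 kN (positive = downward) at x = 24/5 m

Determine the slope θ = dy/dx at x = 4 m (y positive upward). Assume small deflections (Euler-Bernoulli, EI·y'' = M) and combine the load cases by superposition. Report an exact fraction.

θ(4) = 5377/4687500 rad

Load 1 — uniform load w=-7 kN/m over full span:
  θ_1 = -w(L³-6Lx²+4x³)/(24EI) = -(-7)·(12³-6·12·4²+4·4³)/(24·200000) = 91/75000 rad
Load 2 — point force P=3 kN at a=24/5 m (b=L-a=36/5):
  θ_2 = -Pb(L²-b²-3x²)/(6LEI)  [x≤a] = -3·(36/5)·(12²-(36/5)²-3·4²)/(6·12·200000) = -207/3125000 rad
Superposition: θ = Σ θ_i = 5377/4687500 rad ≈ 0.001147 rad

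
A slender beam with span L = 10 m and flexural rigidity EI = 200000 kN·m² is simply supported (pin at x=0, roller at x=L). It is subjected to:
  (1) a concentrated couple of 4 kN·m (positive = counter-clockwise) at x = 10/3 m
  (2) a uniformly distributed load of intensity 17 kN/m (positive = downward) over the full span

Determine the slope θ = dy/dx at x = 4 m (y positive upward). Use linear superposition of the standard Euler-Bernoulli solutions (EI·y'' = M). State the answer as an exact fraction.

Load 1 — applied couple M₀=4 kN·m at a=10/3 m (b=L-a=20/3):
  θ_1 = (M₀x²/(2L)-M₀(x-a)+C₁)/EI  [x>a] with C₁=M₀(3b²-L²)/(6L)=20/9 = (4·4²/(2·10)-4·(4-(10/3))+(20/9))/200000 = 31/2250000 rad
Load 2 — uniform load w=17 kN/m over full span:
  θ_2 = -w(L³-6Lx²+4x³)/(24EI) = -17·(10³-6·10·4²+4·4³)/(24·200000) = -629/600000 rad
Superposition: θ = Σ θ_i = -9311/9000000 rad ≈ -0.001035 rad

θ(4) = -9311/9000000 rad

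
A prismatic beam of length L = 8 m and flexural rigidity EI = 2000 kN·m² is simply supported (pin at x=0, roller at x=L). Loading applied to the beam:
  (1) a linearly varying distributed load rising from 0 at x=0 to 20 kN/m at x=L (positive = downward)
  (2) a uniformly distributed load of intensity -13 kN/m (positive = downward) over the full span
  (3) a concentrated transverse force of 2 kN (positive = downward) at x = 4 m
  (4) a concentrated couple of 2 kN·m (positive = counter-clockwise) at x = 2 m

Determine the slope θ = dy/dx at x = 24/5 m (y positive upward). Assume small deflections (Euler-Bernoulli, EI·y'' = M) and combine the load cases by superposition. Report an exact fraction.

Load 1 — triangular load w₀=20 kN/m (0→w₀ over full span):
  θ_1 = -w₀(7L⁴-30L²x²+15x⁴)/(360LEI) = -20·(7·8⁴-30·8²·(24/5)²+15·(24/5)⁴)/(360·8·2000) = 3712/140625 rad
Load 2 — uniform load w=-13 kN/m over full span:
  θ_2 = -w(L³-6Lx²+4x³)/(24EI) = -(-13)·(8³-6·8·(24/5)²+4·(24/5)³)/(24·2000) = -1924/46875 rad
Load 3 — point force P=2 kN at a=4 m (b=L-a=4):
  θ_3 = -Pa(2L²-6Lx+3x²+a²)/(6LEI)  [x>a] = -2·4·(2·8²-6·8·(24/5)+3·(24/5)²+4²)/(6·8·2000) = 9/6250 rad
Load 4 — applied couple M₀=2 kN·m at a=2 m (b=L-a=6):
  θ_4 = (M₀x²/(2L)-M₀(x-a)+C₁)/EI  [x>a] with C₁=M₀(3b²-L²)/(6L)=11/6 = (2·(24/5)²/(2·8)-2·((24/5)-2)+(11/6))/2000 = -133/300000 rad
Superposition: θ = Σ θ_i = -12287/900000 rad ≈ -0.013652 rad

θ(24/5) = -12287/900000 rad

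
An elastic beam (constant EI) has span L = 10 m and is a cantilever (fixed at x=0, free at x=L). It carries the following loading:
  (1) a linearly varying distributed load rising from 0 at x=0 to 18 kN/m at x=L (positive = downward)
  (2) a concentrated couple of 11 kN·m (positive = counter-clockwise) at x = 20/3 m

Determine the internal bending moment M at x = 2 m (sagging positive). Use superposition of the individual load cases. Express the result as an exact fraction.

M(2) = -2057/5 kN·m

Load 1 — triangular load w₀=18 kN/m (0→w₀ over full span):
  M_1 = w₀Lx/2 - w₀L²/3 - w₀x³/(6L) = 18·10·2/2 - 18·10²/3 - 18·2³/(6·10) = -2112/5 kN·m
Load 2 — applied couple M₀=11 kN·m at a=20/3 m (b=L-a=10/3):
  M_2 = M₀  [x≤a] = 11 = 11 kN·m
Superposition: M = Σ M_i = -2057/5 kN·m ≈ -411.400000 kN·m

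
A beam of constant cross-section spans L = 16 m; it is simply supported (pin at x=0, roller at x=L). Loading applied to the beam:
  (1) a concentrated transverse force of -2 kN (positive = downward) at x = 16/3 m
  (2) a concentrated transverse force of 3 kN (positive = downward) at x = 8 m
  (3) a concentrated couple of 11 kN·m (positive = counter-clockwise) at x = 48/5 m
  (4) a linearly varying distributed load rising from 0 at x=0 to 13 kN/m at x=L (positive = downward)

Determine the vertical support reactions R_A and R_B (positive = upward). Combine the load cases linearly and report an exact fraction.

Load 1 — point force P=-2 kN at a=16/3 m (b=L-a=32/3):
  R_A = Pb/L = (-2)·(32/3)/16 = -4/3 kN
  R_B = Pa/L = (-2)·(16/3)/16 = -2/3 kN
Load 2 — point force P=3 kN at a=8 m (b=L-a=8):
  R_A = Pb/L = 3·8/16 = 3/2 kN
  R_B = Pa/L = 3·8/16 = 3/2 kN
Load 3 — applied couple M₀=11 kN·m at a=48/5 m (b=L-a=32/5):
  R_A = M₀/L = 11/16 kN
  R_B = -M₀/L = -11/16 kN
Load 4 — triangular load w₀=13 kN/m (0→w₀ over full span):
  R_A = w₀L/6 = 13·16/6 = 104/3 kN
  R_B = w₀L/3 = 13·16/3 = 208/3 kN
Superposition: R_A = 1705/48 kN, R_B = 3335/48 kN

R_A = 1705/48 kN, R_B = 3335/48 kN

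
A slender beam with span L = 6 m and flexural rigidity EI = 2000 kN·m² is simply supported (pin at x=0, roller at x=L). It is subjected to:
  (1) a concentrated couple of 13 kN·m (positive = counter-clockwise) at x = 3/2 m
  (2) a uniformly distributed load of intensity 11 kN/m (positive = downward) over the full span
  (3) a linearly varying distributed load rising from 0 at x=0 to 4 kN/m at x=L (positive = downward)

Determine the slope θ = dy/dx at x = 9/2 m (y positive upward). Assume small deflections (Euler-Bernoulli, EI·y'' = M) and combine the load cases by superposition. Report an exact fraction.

Load 1 — applied couple M₀=13 kN·m at a=3/2 m (b=L-a=9/2):
  θ_1 = (M₀x²/(2L)-M₀(x-a)+C₁)/EI  [x>a] with C₁=M₀(3b²-L²)/(6L)=143/16 = (13·(9/2)²/(2·6)-13·((9/2)-(3/2))+(143/16))/2000 = -13/3200 rad
Load 2 — uniform load w=11 kN/m over full span:
  θ_2 = -w(L³-6Lx²+4x³)/(24EI) = -11·(6³-6·6·(9/2)²+4·(9/2)³)/(24·2000) = 1089/32000 rad
Load 3 — triangular load w₀=4 kN/m (0→w₀ over full span):
  θ_3 = -w₀(7L⁴-30L²x²+15x⁴)/(360LEI) = -4·(7·6⁴-30·6²·(9/2)²+15·(9/2)⁴)/(360·6·2000) = 3939/640000 rad
Superposition: θ = Σ θ_i = 23119/640000 rad ≈ 0.036123 rad

θ(9/2) = 23119/640000 rad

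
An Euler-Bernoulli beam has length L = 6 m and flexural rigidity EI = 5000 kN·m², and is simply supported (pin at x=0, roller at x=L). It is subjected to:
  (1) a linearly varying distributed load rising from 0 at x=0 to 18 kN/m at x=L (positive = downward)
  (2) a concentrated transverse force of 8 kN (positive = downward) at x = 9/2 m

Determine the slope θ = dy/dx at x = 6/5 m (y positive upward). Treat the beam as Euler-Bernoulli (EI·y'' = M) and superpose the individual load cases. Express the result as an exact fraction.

θ(6/5) = -181773/12500000 rad

Load 1 — triangular load w₀=18 kN/m (0→w₀ over full span):
  θ_1 = -w₀(7L⁴-30L²x²+15x⁴)/(360LEI) = -18·(7·6⁴-30·6²·(6/5)²+15·(6/5)⁴)/(360·6·5000) = -4914/390625 rad
Load 2 — point force P=8 kN at a=9/2 m (b=L-a=3/2):
  θ_2 = -Pb(L²-b²-3x²)/(6LEI)  [x≤a] = -8·(3/2)·(6²-(3/2)²-3·(6/5)²)/(6·6·5000) = -981/500000 rad
Superposition: θ = Σ θ_i = -181773/12500000 rad ≈ -0.014542 rad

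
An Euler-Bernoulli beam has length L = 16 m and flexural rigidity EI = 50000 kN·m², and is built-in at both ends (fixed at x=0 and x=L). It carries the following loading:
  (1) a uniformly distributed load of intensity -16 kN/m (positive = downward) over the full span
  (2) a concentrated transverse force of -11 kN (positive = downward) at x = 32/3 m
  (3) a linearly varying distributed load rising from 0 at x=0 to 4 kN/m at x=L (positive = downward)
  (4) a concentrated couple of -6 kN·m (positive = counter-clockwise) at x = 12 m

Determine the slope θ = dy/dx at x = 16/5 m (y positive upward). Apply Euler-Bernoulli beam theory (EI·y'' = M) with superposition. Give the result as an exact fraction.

θ(16/5) = 521098/52734375 rad

Load 1 — uniform load w=-16 kN/m over full span:
  θ_1 = -wx(L-x)(L-2x)/(12EI) = -(-16)·(16/5)·(16-(16/5))·(16-2·(16/5))/(12·50000) = 4096/390625 rad
Load 2 — point force P=-11 kN at a=32/3 m (b=L-a=16/3):
  θ_2 = -Pb²x(2aL-(3a+b)x)/(2L³EI)  [x≤a] = -(-11)·(16/3)²·(16/5)·(2·(32/3)·16-(3·(32/3)+(16/3))·(16/5))/(2·16³·50000) = 1144/2109375 rad
Load 3 — triangular load w₀=4 kN/m (0→w₀ over full span):
  θ_3 = -w₀(2x(L-x)(L-2x)(x+2L)+x²(L-x)²)/(120LEI) = -4·(2·(16/5)·(16-(16/5))·(16-2·(16/5))·((16/5)+2·16)+(16/5)²·(16-(16/5))²)/(120·16·50000) = -7168/5859375 rad
Load 4 — applied couple M₀=-6 kN·m at a=12 m (b=L-a=4):
  θ_4 = (R_Ax²/2 - M_Ax)/EI  [x≤a] with R_A=-27/64, M_A=-15/8 = ((-27/64)·(16/5)²/2 - (-15/8)·(16/5))/50000 = 6/78125 rad
Superposition: θ = Σ θ_i = 521098/52734375 rad ≈ 0.009882 rad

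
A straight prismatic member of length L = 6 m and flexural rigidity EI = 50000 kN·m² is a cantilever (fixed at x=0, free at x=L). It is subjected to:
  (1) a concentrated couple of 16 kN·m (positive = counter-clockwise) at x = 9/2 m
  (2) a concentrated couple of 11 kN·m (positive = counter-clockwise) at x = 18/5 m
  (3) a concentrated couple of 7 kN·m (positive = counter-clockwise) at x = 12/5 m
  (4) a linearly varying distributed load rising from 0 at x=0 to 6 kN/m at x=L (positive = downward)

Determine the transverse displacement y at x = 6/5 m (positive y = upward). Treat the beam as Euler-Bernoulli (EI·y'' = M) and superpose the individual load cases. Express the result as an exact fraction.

Load 1 — applied couple M₀=16 kN·m at a=9/2 m (b=L-a=3/2):
  y_1 = M₀x²/(2EI)  [x≤a] = 16·(6/5)²/(2·50000) = 18/78125 m
Load 2 — applied couple M₀=11 kN·m at a=18/5 m (b=L-a=12/5):
  y_2 = M₀x²/(2EI)  [x≤a] = 11·(6/5)²/(2·50000) = 99/625000 m
Load 3 — applied couple M₀=7 kN·m at a=12/5 m (b=L-a=18/5):
  y_3 = M₀x²/(2EI)  [x≤a] = 7·(6/5)²/(2·50000) = 63/625000 m
Load 4 — triangular load w₀=6 kN/m (0→w₀ over full span):
  y_4 = (w₀Lx³/12-w₀L²x²/6-w₀x⁵/(120L))/EI = (6·6·(6/5)³/12-6·6²·(6/5)²/6-6·(6/5)⁵/(120·6))/50000 = -182331/195312500 m
Superposition: y = Σ y_i = -43353/97656250 m ≈ -0.000444 m

y(6/5) = -43353/97656250 m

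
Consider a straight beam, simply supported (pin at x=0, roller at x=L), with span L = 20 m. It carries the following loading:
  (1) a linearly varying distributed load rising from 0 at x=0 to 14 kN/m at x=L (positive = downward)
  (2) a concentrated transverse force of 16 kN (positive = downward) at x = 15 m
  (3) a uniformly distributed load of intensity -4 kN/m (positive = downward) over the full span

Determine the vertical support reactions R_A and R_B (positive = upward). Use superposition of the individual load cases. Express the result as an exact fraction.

R_A = 32/3 kN, R_B = 196/3 kN

Load 1 — triangular load w₀=14 kN/m (0→w₀ over full span):
  R_A = w₀L/6 = 14·20/6 = 140/3 kN
  R_B = w₀L/3 = 14·20/3 = 280/3 kN
Load 2 — point force P=16 kN at a=15 m (b=L-a=5):
  R_A = Pb/L = 16·5/20 = 4 kN
  R_B = Pa/L = 16·15/20 = 12 kN
Load 3 — uniform load w=-4 kN/m over full span:
  R_A = wL/2 = (-4)·20/2 = -40 kN
  R_B = wL/2 = (-4)·20/2 = -40 kN
Superposition: R_A = 32/3 kN, R_B = 196/3 kN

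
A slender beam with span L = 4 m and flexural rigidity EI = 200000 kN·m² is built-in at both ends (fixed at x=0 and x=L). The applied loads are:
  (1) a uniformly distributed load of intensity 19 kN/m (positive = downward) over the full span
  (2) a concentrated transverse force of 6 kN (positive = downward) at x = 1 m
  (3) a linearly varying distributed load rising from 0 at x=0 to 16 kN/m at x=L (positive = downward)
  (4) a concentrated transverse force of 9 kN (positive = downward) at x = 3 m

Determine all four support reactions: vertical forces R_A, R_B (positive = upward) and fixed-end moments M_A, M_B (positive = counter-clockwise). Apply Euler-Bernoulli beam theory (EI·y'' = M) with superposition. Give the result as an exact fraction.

R_A = 8651/160 kN, M_A = 9343/240 kN·m, R_B = 11029/160 kN, M_B = -10637/240 kN·m

Load 1 — uniform load w=19 kN/m over full span:
  R_A = wL/2 = 19·4/2 = 38 kN
  M_A = wL²/12 = 19·4²/12 = 76/3 kN·m
  R_B = wL/2 = 19·4/2 = 38 kN
  M_B = -wL²/12 = -19·4²/12 = -76/3 kN·m
Load 2 — point force P=6 kN at a=1 m (b=L-a=3):
  R_A = Pb²(3a+b)/L³ = 6·3²·(3·1+3)/4³ = 81/16 kN
  M_A = Pab²/L² = 6·1·3²/4² = 27/8 kN·m
  R_B = Pa²(a+3b)/L³ = 6·1²·(1+3·3)/4³ = 15/16 kN
  M_B = -Pa²b/L² = -6·1²·3/4² = -9/8 kN·m
Load 3 — triangular load w₀=16 kN/m (0→w₀ over full span):
  R_A = 3w₀L/20 = 3·16·4/20 = 48/5 kN
  M_A = w₀L²/30 = 16·4²/30 = 128/15 kN·m
  R_B = 7w₀L/20 = 7·16·4/20 = 112/5 kN
  M_B = -w₀L²/20 = -16·4²/20 = -64/5 kN·m
Load 4 — point force P=9 kN at a=3 m (b=L-a=1):
  R_A = Pb²(3a+b)/L³ = 9·1²·(3·3+1)/4³ = 45/32 kN
  M_A = Pab²/L² = 9·3·1²/4² = 27/16 kN·m
  R_B = Pa²(a+3b)/L³ = 9·3²·(3+3·1)/4³ = 243/32 kN
  M_B = -Pa²b/L² = -9·3²·1/4² = -81/16 kN·m
Superposition: R_A = 8651/160 kN, M_A = 9343/240 kN·m, R_B = 11029/160 kN, M_B = -10637/240 kN·m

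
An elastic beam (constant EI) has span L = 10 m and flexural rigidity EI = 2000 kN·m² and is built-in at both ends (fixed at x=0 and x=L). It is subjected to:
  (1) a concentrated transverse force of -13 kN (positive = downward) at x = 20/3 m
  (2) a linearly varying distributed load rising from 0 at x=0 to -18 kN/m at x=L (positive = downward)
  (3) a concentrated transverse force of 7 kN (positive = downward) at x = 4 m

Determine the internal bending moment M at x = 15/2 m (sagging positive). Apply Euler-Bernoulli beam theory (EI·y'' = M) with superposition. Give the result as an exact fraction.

M(15/2) = -230173/10800 kN·m

Load 1 — point force P=-13 kN at a=20/3 m (b=L-a=10/3):
  M_1 = Pa²(a+3b)(L-x)/L³ - Pa²b/L²  [x>a] = (-13)·(20/3)²·((20/3)+3·(10/3))·(10-(15/2))/10³ - (-13)·(20/3)²·(10/3)/10² = -130/27 kN·m
Load 2 — triangular load w₀=-18 kN/m (0→w₀ over full span):
  M_2 = 3w₀Lx/20 - w₀L²/30 - w₀x³/(6L) = 3·(-18)·10·(15/2)/20 - (-18)·10²/30 - (-18)·(15/2)³/(6·10) = -255/16 kN·m
Load 3 — point force P=7 kN at a=4 m (b=L-a=6):
  M_3 = Pa²(a+3b)(L-x)/L³ - Pa²b/L²  [x>a] = 7·4²·(4+3·6)·(10-(15/2))/10³ - 7·4²·6/10² = -14/25 kN·m
Superposition: M = Σ M_i = -230173/10800 kN·m ≈ -21.312315 kN·m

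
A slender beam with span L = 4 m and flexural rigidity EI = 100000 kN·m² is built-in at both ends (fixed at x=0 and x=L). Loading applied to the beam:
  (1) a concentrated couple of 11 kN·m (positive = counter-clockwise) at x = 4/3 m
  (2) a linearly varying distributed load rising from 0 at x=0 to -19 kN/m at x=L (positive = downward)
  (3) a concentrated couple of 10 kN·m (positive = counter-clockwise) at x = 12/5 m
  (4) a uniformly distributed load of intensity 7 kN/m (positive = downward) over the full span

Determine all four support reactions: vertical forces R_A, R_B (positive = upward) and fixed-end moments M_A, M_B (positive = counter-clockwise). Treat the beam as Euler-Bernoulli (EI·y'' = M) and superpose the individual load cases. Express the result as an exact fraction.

R_A = 148/15 kN, M_A = 12/5 kN·m, R_B = -298/15 kN, M_B = 161/15 kN·m

Load 1 — applied couple M₀=11 kN·m at a=4/3 m (b=L-a=8/3):
  R_A = 6M₀ab/L³ = 6·11·(4/3)·(8/3)/4³ = 11/3 kN
  M_A = M₀b(2a-b)/L² = 11·(8/3)·(2·(4/3)-(8/3))/4² = 0 kN·m
  R_B = -6M₀ab/L³ = -6·11·(4/3)·(8/3)/4³ = -11/3 kN
  M_B = M₀a(2b-a)/L² = 11·(4/3)·(2·(8/3)-(4/3))/4² = 11/3 kN·m
Load 2 — triangular load w₀=-19 kN/m (0→w₀ over full span):
  R_A = 3w₀L/20 = 3·(-19)·4/20 = -57/5 kN
  M_A = w₀L²/30 = (-19)·4²/30 = -152/15 kN·m
  R_B = 7w₀L/20 = 7·(-19)·4/20 = -133/5 kN
  M_B = -w₀L²/20 = -(-19)·4²/20 = 76/5 kN·m
Load 3 — applied couple M₀=10 kN·m at a=12/5 m (b=L-a=8/5):
  R_A = 6M₀ab/L³ = 6·10·(12/5)·(8/5)/4³ = 18/5 kN
  M_A = M₀b(2a-b)/L² = 10·(8/5)·(2·(12/5)-(8/5))/4² = 16/5 kN·m
  R_B = -6M₀ab/L³ = -6·10·(12/5)·(8/5)/4³ = -18/5 kN
  M_B = M₀a(2b-a)/L² = 10·(12/5)·(2·(8/5)-(12/5))/4² = 6/5 kN·m
Load 4 — uniform load w=7 kN/m over full span:
  R_A = wL/2 = 7·4/2 = 14 kN
  M_A = wL²/12 = 7·4²/12 = 28/3 kN·m
  R_B = wL/2 = 7·4/2 = 14 kN
  M_B = -wL²/12 = -7·4²/12 = -28/3 kN·m
Superposition: R_A = 148/15 kN, M_A = 12/5 kN·m, R_B = -298/15 kN, M_B = 161/15 kN·m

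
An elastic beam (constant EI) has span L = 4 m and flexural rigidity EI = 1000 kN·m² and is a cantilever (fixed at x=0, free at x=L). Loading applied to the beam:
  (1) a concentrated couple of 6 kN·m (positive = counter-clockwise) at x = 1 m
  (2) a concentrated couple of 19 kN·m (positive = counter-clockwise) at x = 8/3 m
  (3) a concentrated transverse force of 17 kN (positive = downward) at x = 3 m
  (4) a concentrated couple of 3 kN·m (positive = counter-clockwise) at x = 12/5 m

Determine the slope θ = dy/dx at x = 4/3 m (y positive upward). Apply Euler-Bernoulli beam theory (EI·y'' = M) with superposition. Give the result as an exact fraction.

Load 1 — applied couple M₀=6 kN·m at a=1 m (b=L-a=3):
  θ_1 = M₀a/EI  [x>a] = 6·1/1000 = 3/500 rad
Load 2 — applied couple M₀=19 kN·m at a=8/3 m (b=L-a=4/3):
  θ_2 = M₀x/EI  [x≤a] = 19·(4/3)/1000 = 19/750 rad
Load 3 — point force P=17 kN at a=3 m (b=L-a=1):
  θ_3 = -Px(2a-x)/(2EI)  [x≤a] = -17·(4/3)·(2·3-(4/3))/(2·1000) = -119/2250 rad
Load 4 — applied couple M₀=3 kN·m at a=12/5 m (b=L-a=8/5):
  θ_4 = M₀x/EI  [x≤a] = 3·(4/3)/1000 = 1/250 rad
Superposition: θ = Σ θ_i = -79/4500 rad ≈ -0.017556 rad

θ(4/3) = -79/4500 rad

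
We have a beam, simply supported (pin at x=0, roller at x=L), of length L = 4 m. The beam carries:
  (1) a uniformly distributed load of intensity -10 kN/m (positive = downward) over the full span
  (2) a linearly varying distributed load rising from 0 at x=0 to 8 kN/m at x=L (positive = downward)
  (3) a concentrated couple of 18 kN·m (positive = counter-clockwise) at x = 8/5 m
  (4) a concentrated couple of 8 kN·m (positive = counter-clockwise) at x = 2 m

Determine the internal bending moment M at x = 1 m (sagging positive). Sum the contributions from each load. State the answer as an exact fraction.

M(1) = -7/2 kN·m

Load 1 — uniform load w=-10 kN/m over full span:
  M_1 = wx(L-x)/2 = (-10)·1·(4-1)/2 = -15 kN·m
Load 2 — triangular load w₀=8 kN/m (0→w₀ over full span):
  M_2 = w₀Lx/6 - w₀x³/(6L) = 8·4·1/6 - 8·1³/(6·4) = 5 kN·m
Load 3 — applied couple M₀=18 kN·m at a=8/5 m (b=L-a=12/5):
  M_3 = M₀x/L  [x≤a] = 18·1/4 = 9/2 kN·m
Load 4 — applied couple M₀=8 kN·m at a=2 m (b=L-a=2):
  M_4 = M₀x/L  [x≤a] = 8·1/4 = 2 kN·m
Superposition: M = Σ M_i = -7/2 kN·m ≈ -3.500000 kN·m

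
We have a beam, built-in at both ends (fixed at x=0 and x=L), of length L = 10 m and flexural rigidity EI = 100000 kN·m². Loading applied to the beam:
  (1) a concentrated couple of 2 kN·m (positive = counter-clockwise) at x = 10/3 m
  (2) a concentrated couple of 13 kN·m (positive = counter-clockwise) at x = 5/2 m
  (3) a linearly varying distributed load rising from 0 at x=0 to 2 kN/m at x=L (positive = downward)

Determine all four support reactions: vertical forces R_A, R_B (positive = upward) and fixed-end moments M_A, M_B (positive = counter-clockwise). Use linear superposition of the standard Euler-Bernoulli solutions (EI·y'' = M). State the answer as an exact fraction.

R_A = 227/48 kN, M_A = 203/48 kN·m, R_B = 253/48 kN, M_B = -253/48 kN·m

Load 1 — applied couple M₀=2 kN·m at a=10/3 m (b=L-a=20/3):
  R_A = 6M₀ab/L³ = 6·2·(10/3)·(20/3)/10³ = 4/15 kN
  M_A = M₀b(2a-b)/L² = 2·(20/3)·(2·(10/3)-(20/3))/10² = 0 kN·m
  R_B = -6M₀ab/L³ = -6·2·(10/3)·(20/3)/10³ = -4/15 kN
  M_B = M₀a(2b-a)/L² = 2·(10/3)·(2·(20/3)-(10/3))/10² = 2/3 kN·m
Load 2 — applied couple M₀=13 kN·m at a=5/2 m (b=L-a=15/2):
  R_A = 6M₀ab/L³ = 6·13·(5/2)·(15/2)/10³ = 117/80 kN
  M_A = M₀b(2a-b)/L² = 13·(15/2)·(2·(5/2)-(15/2))/10² = -39/16 kN·m
  R_B = -6M₀ab/L³ = -6·13·(5/2)·(15/2)/10³ = -117/80 kN
  M_B = M₀a(2b-a)/L² = 13·(5/2)·(2·(15/2)-(5/2))/10² = 65/16 kN·m
Load 3 — triangular load w₀=2 kN/m (0→w₀ over full span):
  R_A = 3w₀L/20 = 3·2·10/20 = 3 kN
  M_A = w₀L²/30 = 2·10²/30 = 20/3 kN·m
  R_B = 7w₀L/20 = 7·2·10/20 = 7 kN
  M_B = -w₀L²/20 = -2·10²/20 = -10 kN·m
Superposition: R_A = 227/48 kN, M_A = 203/48 kN·m, R_B = 253/48 kN, M_B = -253/48 kN·m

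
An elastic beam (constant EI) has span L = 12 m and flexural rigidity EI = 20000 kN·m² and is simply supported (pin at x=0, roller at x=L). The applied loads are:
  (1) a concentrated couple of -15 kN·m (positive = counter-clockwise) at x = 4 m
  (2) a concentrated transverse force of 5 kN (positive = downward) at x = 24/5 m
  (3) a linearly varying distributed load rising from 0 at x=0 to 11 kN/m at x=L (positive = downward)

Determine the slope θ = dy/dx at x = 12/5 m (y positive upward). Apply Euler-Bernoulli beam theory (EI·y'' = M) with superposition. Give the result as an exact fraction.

Load 1 — applied couple M₀=-15 kN·m at a=4 m (b=L-a=8):
  θ_1 = (M₀x²/(2L)+C₁)/EI  [x≤a] with C₁=M₀(3b²-L²)/(6L)=-10 = ((-15)·(12/5)²/(2·12)+(-10))/20000 = -17/25000 rad
Load 2 — point force P=5 kN at a=24/5 m (b=L-a=36/5):
  θ_2 = -Pb(L²-b²-3x²)/(6LEI)  [x≤a] = -5·(36/5)·(12²-(36/5)²-3·(12/5)²)/(6·12·20000) = -117/62500 rad
Load 3 — triangular load w₀=11 kN/m (0→w₀ over full span):
  θ_3 = -w₀(7L⁴-30L²x²+15x⁴)/(360LEI) = -11·(7·12⁴-30·12²·(12/5)²+15·(12/5)⁴)/(360·12·20000) = -6006/390625 rad
Superposition: θ = Σ θ_i = -56023/3125000 rad ≈ -0.017927 rad

θ(12/5) = -56023/3125000 rad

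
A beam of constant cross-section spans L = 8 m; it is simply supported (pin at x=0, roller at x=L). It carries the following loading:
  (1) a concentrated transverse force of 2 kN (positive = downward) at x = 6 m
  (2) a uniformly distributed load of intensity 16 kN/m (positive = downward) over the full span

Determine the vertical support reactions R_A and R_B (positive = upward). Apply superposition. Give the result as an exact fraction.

Load 1 — point force P=2 kN at a=6 m (b=L-a=2):
  R_A = Pb/L = 2·2/8 = 1/2 kN
  R_B = Pa/L = 2·6/8 = 3/2 kN
Load 2 — uniform load w=16 kN/m over full span:
  R_A = wL/2 = 16·8/2 = 64 kN
  R_B = wL/2 = 16·8/2 = 64 kN
Superposition: R_A = 129/2 kN, R_B = 131/2 kN

R_A = 129/2 kN, R_B = 131/2 kN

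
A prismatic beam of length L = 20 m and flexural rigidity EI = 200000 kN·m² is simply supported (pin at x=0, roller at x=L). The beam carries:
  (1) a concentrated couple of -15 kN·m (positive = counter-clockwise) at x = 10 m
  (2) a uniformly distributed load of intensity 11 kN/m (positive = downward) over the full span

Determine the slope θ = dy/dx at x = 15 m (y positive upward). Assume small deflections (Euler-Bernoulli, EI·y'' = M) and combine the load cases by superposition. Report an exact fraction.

Load 1 — applied couple M₀=-15 kN·m at a=10 m (b=L-a=10):
  θ_1 = (M₀x²/(2L)-M₀(x-a)+C₁)/EI  [x>a] with C₁=M₀(3b²-L²)/(6L)=25/2 = ((-15)·15²/(2·20)-(-15)·(15-10)+(25/2))/200000 = 1/64000 rad
Load 2 — uniform load w=11 kN/m over full span:
  θ_2 = -w(L³-6Lx²+4x³)/(24EI) = -11·(20³-6·20·15²+4·15³)/(24·200000) = 121/9600 rad
Superposition: θ = Σ θ_i = 2423/192000 rad ≈ 0.012620 rad

θ(15) = 2423/192000 rad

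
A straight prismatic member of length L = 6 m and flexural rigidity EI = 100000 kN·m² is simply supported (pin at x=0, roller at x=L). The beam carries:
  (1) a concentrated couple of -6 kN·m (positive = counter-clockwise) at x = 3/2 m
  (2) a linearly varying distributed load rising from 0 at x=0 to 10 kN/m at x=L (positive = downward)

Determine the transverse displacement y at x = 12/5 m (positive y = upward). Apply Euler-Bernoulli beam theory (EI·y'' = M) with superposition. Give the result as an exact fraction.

y(12/5) = -1107999/1250000000 m

Load 1 — applied couple M₀=-6 kN·m at a=3/2 m (b=L-a=9/2):
  y_1 = (M₀x³/(6L)-M₀(x-a)²/2+C₁x)/EI  [x>a] with C₁=M₀(3b²-L²)/(6L)=-33/8 = ((-6)·(12/5)³/(6·6)-(-6)·((12/5)-(3/2))²/2+(-33/8)·(12/5))/100000 = -4887/50000000 m
Load 2 — triangular load w₀=10 kN/m (0→w₀ over full span):
  y_2 = -w₀x(7L⁴-10L²x²+3x⁴)/(360LEI) = -10·(12/5)·(7·6⁴-10·6²·(12/5)²+3·(12/5)⁴)/(360·6·100000) = -30807/39062500 m
Superposition: y = Σ y_i = -1107999/1250000000 m ≈ -0.000886 m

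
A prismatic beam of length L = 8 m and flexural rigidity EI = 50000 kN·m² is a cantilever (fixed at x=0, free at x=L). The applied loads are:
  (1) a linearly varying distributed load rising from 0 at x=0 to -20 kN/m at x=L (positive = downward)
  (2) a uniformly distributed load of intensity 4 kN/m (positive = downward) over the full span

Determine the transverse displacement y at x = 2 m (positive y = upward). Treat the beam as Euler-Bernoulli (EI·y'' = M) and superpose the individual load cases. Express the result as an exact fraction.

Load 1 — triangular load w₀=-20 kN/m (0→w₀ over full span):
  y_1 = (w₀Lx³/12-w₀L²x²/6-w₀x⁵/(120L))/EI = ((-20)·8·2³/12-(-20)·8²·2²/6-(-20)·2⁵/(120·8))/50000 = 1121/75000 m
Load 2 — uniform load w=4 kN/m over full span:
  y_2 = -wx²(x²-4Lx+6L²)/(24EI) = -4·2²·(2²-4·8·2+6·8²)/(24·50000) = -27/6250 m
Superposition: y = Σ y_i = 797/75000 m ≈ 0.010627 m

y(2) = 797/75000 m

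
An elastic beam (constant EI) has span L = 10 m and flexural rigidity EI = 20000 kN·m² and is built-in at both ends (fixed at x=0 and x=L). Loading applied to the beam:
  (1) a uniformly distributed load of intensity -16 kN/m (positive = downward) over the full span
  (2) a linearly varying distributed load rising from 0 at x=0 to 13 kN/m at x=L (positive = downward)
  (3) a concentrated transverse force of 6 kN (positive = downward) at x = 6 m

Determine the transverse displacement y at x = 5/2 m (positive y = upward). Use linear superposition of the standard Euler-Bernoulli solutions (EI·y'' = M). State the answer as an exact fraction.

Load 1 — uniform load w=-16 kN/m over full span:
  y_1 = -wx²(L-x)²/(24EI) = -(-16)·(5/2)²·(10-(5/2))²/(24·20000) = 3/256 m
Load 2 — triangular load w₀=13 kN/m (0→w₀ over full span):
  y_2 = -w₀x²(L-x)²(x+2L)/(120LEI) = -13·(5/2)²·(10-(5/2))²·((5/2)+2·10)/(120·10·20000) = -351/81920 m
Load 3 — point force P=6 kN at a=6 m (b=L-a=4):
  y_3 = -Pb²x²(3aL-(3a+b)x)/(6L³EI)  [x≤a] = -6·4²·(5/2)²·(3·6·10-(3·6+4)·(5/2))/(6·10³·20000) = -1/1600 m
Superposition: y = Σ y_i = 2789/409600 m ≈ 0.006809 m

y(5/2) = 2789/409600 m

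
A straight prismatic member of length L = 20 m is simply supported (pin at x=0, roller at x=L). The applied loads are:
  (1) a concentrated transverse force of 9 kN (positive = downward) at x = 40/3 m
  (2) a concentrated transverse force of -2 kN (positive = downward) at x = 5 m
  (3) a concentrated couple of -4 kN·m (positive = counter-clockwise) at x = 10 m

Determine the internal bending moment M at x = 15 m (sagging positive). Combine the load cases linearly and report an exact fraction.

Load 1 — point force P=9 kN at a=40/3 m (b=L-a=20/3):
  M_1 = Pa(L-x)/L  [x>a] = 9·(40/3)·(20-15)/20 = 30 kN·m
Load 2 — point force P=-2 kN at a=5 m (b=L-a=15):
  M_2 = Pa(L-x)/L  [x>a] = (-2)·5·(20-15)/20 = -5/2 kN·m
Load 3 — applied couple M₀=-4 kN·m at a=10 m (b=L-a=10):
  M_3 = M₀x/L - M₀  [x>a] = (-4)·15/20 - (-4) = 1 kN·m
Superposition: M = Σ M_i = 57/2 kN·m ≈ 28.500000 kN·m

M(15) = 57/2 kN·m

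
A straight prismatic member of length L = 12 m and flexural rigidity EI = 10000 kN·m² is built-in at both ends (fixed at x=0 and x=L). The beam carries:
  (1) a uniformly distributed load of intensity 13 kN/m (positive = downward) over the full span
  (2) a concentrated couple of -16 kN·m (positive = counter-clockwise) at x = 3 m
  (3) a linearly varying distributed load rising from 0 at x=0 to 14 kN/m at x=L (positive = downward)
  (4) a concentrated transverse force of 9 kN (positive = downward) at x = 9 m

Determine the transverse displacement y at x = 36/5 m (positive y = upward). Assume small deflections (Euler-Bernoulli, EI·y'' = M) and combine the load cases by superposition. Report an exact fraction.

Load 1 — uniform load w=13 kN/m over full span:
  y_1 = -wx²(L-x)²/(24EI) = -13·(36/5)²·(12-(36/5))²/(24·10000) = -25272/390625 m
Load 2 — applied couple M₀=-16 kN·m at a=3 m (b=L-a=9):
  y_2 = (R_Ax³/6 - M_Ax²/2 - M₀(x-a)²/2)/EI  [x>a] with R_A=-3/2, M_A=3 = ((-3/2)·(36/5)³/6 - 3·(36/5)²/2 - (-16)·((36/5)-3)²/2)/10000 = -234/78125 m
Load 3 — triangular load w₀=14 kN/m (0→w₀ over full span):
  y_3 = -w₀x²(L-x)²(x+2L)/(120LEI) = -14·(36/5)²·(12-(36/5))²·((36/5)+2·12)/(120·12·10000) = -353808/9765625 m
Load 4 — point force P=9 kN at a=9 m (b=L-a=3):
  y_4 = -Pb²x²(3aL-(3a+b)x)/(6L³EI)  [x≤a] = -9·3²·(36/5)²·(3·9·12-(3·9+3)·(36/5))/(6·12³·10000) = -2187/500000 m
Superposition: y = Σ y_i = -33842331/312500000 m ≈ -0.108295 m

y(36/5) = -33842331/312500000 m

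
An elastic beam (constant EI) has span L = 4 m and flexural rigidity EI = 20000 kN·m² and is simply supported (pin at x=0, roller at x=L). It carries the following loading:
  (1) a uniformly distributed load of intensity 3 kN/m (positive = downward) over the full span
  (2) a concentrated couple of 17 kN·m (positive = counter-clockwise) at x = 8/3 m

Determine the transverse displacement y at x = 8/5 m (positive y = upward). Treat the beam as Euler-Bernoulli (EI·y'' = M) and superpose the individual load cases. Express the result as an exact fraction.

y(8/5) = -3289/3515625 m

Load 1 — uniform load w=3 kN/m over full span:
  y_1 = -wx(L³-2Lx²+x³)/(24EI) = -3·(8/5)·(4³-2·4·(8/5)²+(8/5)³)/(24·20000) = -186/390625 m
Load 2 — applied couple M₀=17 kN·m at a=8/3 m (b=L-a=4/3):
  y_2 = (M₀x³/(6L)+C₁x)/EI  [x≤a] with C₁=M₀(3b²-L²)/(6L)=-68/9 = (17·(8/5)³/(6·4)+(-68/9)·(8/5))/20000 = -323/703125 m
Superposition: y = Σ y_i = -3289/3515625 m ≈ -0.000936 m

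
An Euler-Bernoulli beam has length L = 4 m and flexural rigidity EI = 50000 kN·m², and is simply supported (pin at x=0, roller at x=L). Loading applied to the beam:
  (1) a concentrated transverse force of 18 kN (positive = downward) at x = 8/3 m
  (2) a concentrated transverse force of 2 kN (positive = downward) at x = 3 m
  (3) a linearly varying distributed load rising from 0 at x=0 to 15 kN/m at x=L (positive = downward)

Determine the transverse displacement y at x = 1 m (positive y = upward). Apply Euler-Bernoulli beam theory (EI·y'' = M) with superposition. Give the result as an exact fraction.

Load 1 — point force P=18 kN at a=8/3 m (b=L-a=4/3):
  y_1 = -Pbx(L²-b²-x²)/(6LEI)  [x≤a] = -18·(4/3)·1·(4²-(4/3)²-1²)/(6·4·50000) = -119/450000 m
Load 2 — point force P=2 kN at a=3 m (b=L-a=1):
  y_2 = -Pbx(L²-b²-x²)/(6LEI)  [x≤a] = -2·1·1·(4²-1²-1²)/(6·4·50000) = -7/300000 m
Load 3 — triangular load w₀=15 kN/m (0→w₀ over full span):
  y_3 = -w₀x(7L⁴-10L²x²+3x⁴)/(360LEI) = -15·1·(7·4⁴-10·4²·1²+3·1⁴)/(360·4·50000) = -109/320000 m
Superposition: y = Σ y_i = -9049/14400000 m ≈ -0.000628 m

y(1) = -9049/14400000 m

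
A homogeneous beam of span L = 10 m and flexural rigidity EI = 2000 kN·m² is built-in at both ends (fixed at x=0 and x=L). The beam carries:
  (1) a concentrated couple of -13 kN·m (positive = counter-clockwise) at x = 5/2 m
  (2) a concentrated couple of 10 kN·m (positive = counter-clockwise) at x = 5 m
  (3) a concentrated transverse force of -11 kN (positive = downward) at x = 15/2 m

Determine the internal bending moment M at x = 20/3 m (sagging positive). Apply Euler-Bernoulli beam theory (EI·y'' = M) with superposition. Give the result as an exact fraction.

M(20/3) = -767/96 kN·m

Load 1 — applied couple M₀=-13 kN·m at a=5/2 m (b=L-a=15/2):
  M_1 = R_Ax - M_A - M₀  [x>a] with R_A=-117/80, M_A=39/16 = (-117/80)·(20/3) - (39/16) - (-13) = 13/16 kN·m
Load 2 — applied couple M₀=10 kN·m at a=5 m (b=L-a=5):
  M_2 = R_Ax - M_A - M₀  [x>a] with R_A=3/2, M_A=5/2 = (3/2)·(20/3) - (5/2) - 10 = -5/2 kN·m
Load 3 — point force P=-11 kN at a=15/2 m (b=L-a=5/2):
  M_3 = Pb²(3a+b)x/L³ - Pab²/L²  [x≤a] = (-11)·(5/2)²·(3·(15/2)+(5/2))·(20/3)/10³ - (-11)·(15/2)·(5/2)²/10² = -605/96 kN·m
Superposition: M = Σ M_i = -767/96 kN·m ≈ -7.989583 kN·m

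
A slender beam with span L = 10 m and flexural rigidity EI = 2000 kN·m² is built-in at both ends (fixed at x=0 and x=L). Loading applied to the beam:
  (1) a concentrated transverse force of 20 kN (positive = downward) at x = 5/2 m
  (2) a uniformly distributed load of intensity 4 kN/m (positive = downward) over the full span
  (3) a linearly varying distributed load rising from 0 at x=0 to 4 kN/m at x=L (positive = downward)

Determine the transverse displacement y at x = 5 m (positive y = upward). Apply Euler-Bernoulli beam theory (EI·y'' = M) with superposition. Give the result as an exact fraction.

y(5) = -5/48 m

Load 1 — point force P=20 kN at a=5/2 m (b=L-a=15/2):
  y_1 = -Pa²(L-x)²(3bL-(3b+a)(L-x))/(6L³EI)  [x>a] = -20·(5/2)²·(10-5)²·(3·(15/2)·10-(3·(15/2)+(5/2))·(10-5))/(6·10³·2000) = -5/192 m
Load 2 — uniform load w=4 kN/m over full span:
  y_2 = -wx²(L-x)²/(24EI) = -4·5²·(10-5)²/(24·2000) = -5/96 m
Load 3 — triangular load w₀=4 kN/m (0→w₀ over full span):
  y_3 = -w₀x²(L-x)²(x+2L)/(120LEI) = -4·5²·(10-5)²·(5+2·10)/(120·10·2000) = -5/192 m
Superposition: y = Σ y_i = -5/48 m ≈ -0.104167 m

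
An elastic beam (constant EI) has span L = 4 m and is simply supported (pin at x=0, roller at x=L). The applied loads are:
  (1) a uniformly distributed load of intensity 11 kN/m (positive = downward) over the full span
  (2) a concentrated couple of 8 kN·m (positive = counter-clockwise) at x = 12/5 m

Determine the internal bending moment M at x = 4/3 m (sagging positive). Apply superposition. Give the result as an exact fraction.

Load 1 — uniform load w=11 kN/m over full span:
  M_1 = wx(L-x)/2 = 11·(4/3)·(4-(4/3))/2 = 176/9 kN·m
Load 2 — applied couple M₀=8 kN·m at a=12/5 m (b=L-a=8/5):
  M_2 = M₀x/L  [x≤a] = 8·(4/3)/4 = 8/3 kN·m
Superposition: M = Σ M_i = 200/9 kN·m ≈ 22.222222 kN·m

M(4/3) = 200/9 kN·m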